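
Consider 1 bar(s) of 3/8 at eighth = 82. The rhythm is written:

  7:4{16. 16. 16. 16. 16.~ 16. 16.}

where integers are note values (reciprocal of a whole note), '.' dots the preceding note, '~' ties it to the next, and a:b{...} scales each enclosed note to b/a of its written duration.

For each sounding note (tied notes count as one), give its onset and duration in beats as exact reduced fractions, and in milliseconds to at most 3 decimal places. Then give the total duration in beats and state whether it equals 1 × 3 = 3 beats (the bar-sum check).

1) 0.0ms=0b +313.589ms=3/7b
2) 313.589ms=3/7b +313.589ms=3/7b
3) 627.178ms=6/7b +313.589ms=3/7b
4) 940.767ms=9/7b +313.589ms=3/7b
5) 1254.355ms=12/7b +627.178ms=6/7b
6) 1881.533ms=18/7b +313.589ms=3/7b
Σ=3b of 3 (82bpm 3/8) — PASS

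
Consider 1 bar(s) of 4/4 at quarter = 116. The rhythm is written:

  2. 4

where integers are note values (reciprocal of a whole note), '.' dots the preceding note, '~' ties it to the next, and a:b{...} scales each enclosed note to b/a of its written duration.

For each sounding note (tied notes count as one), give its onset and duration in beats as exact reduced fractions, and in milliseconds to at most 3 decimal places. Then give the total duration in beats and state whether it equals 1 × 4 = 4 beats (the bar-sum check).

1) 0.0ms=0b +1551.724ms=3b
2) 1551.724ms=3b +517.241ms=1b
Σ=4b of 4 (116bpm 4/4) — PASS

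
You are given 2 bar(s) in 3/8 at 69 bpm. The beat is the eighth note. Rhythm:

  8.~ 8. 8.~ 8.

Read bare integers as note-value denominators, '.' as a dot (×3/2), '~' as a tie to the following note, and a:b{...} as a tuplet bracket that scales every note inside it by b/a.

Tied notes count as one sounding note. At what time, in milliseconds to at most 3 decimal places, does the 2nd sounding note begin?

1. 0.0ms @ 0 + 2608.696ms (3)
2. 2608.696ms @ 3 + 2608.696ms (3)

note 2 onset = 3b = 2608.696ms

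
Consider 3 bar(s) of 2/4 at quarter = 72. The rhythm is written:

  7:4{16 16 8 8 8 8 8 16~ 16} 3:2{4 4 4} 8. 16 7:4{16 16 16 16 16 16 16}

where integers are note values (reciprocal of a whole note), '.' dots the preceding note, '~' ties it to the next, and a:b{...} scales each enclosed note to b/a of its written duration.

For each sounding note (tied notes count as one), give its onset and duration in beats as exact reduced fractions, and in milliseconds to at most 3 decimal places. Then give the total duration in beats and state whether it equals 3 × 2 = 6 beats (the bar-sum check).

1) 0.0ms=0b +119.048ms=1/7b
2) 119.048ms=1/7b +119.048ms=1/7b
3) 238.095ms=2/7b +238.095ms=2/7b
4) 476.19ms=4/7b +238.095ms=2/7b
5) 714.286ms=6/7b +238.095ms=2/7b
6) 952.381ms=8/7b +238.095ms=2/7b
7) 1190.476ms=10/7b +238.095ms=2/7b
8) 1428.571ms=12/7b +238.095ms=2/7b
9) 1666.667ms=2b +555.556ms=2/3b
10) 2222.222ms=8/3b +555.556ms=2/3b
11) 2777.778ms=10/3b +555.556ms=2/3b
12) 3333.333ms=4b +625.0ms=3/4b
13) 3958.333ms=19/4b +208.333ms=1/4b
14) 4166.667ms=5b +119.048ms=1/7b
15) 4285.714ms=36/7b +119.048ms=1/7b
16) 4404.762ms=37/7b +119.048ms=1/7b
17) 4523.81ms=38/7b +119.048ms=1/7b
18) 4642.857ms=39/7b +119.048ms=1/7b
19) 4761.905ms=40/7b +119.048ms=1/7b
20) 4880.952ms=41/7b +119.048ms=1/7b
Σ=6b of 6 (72bpm 2/4) — PASS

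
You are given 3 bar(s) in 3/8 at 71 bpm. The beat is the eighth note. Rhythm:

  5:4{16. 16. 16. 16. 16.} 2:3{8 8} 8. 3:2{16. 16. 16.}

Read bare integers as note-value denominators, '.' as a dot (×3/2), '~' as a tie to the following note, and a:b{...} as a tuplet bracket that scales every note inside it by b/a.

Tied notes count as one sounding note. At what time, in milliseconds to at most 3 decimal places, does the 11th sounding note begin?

note 11 onset = 17/2b = 7183.099ms

1. 0.0ms @ 0 + 507.042ms (3/5)
2. 507.042ms @ 3/5 + 507.042ms (3/5)
3. 1014.085ms @ 6/5 + 507.042ms (3/5)
4. 1521.127ms @ 9/5 + 507.042ms (3/5)
5. 2028.169ms @ 12/5 + 507.042ms (3/5)
6. 2535.211ms @ 3 + 1267.606ms (3/2)
7. 3802.817ms @ 9/2 + 1267.606ms (3/2)
8. 5070.423ms @ 6 + 1267.606ms (3/2)
9. 6338.028ms @ 15/2 + 422.535ms (1/2)
10. 6760.563ms @ 8 + 422.535ms (1/2)
11. 7183.099ms @ 17/2 + 422.535ms (1/2)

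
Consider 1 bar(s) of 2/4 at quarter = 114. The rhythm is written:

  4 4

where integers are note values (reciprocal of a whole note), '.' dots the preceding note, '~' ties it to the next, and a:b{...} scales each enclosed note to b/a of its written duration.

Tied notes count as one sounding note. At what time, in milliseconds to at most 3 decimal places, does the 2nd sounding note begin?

1. 0.0ms @ 0 + 526.316ms (1)
2. 526.316ms @ 1 + 526.316ms (1)

note 2 onset = 1b = 526.316ms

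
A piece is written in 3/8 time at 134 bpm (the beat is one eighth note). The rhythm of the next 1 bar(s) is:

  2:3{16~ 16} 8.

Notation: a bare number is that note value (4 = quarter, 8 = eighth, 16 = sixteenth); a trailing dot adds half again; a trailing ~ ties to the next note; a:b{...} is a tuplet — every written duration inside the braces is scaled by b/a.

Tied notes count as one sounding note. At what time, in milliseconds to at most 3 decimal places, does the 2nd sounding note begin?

1. 0.0ms @ 0 + 671.642ms (3/2)
2. 671.642ms @ 3/2 + 671.642ms (3/2)

note 2 onset = 3/2b = 671.642ms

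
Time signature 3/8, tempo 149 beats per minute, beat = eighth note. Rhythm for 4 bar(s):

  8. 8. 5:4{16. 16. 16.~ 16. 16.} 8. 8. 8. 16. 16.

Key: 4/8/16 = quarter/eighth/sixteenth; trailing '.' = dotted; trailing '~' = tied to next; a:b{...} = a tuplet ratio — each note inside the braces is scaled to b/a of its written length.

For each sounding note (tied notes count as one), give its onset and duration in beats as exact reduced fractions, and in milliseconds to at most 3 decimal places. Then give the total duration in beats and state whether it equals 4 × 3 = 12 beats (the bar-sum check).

1) 0.0ms=0b +604.027ms=3/2b
2) 604.027ms=3/2b +604.027ms=3/2b
3) 1208.054ms=3b +241.611ms=3/5b
4) 1449.664ms=18/5b +241.611ms=3/5b
5) 1691.275ms=21/5b +483.221ms=6/5b
6) 2174.497ms=27/5b +241.611ms=3/5b
7) 2416.107ms=6b +604.027ms=3/2b
8) 3020.134ms=15/2b +604.027ms=3/2b
9) 3624.161ms=9b +604.027ms=3/2b
10) 4228.188ms=21/2b +302.013ms=3/4b
11) 4530.201ms=45/4b +302.013ms=3/4b
Σ=12b of 12 (149bpm 3/8) — PASS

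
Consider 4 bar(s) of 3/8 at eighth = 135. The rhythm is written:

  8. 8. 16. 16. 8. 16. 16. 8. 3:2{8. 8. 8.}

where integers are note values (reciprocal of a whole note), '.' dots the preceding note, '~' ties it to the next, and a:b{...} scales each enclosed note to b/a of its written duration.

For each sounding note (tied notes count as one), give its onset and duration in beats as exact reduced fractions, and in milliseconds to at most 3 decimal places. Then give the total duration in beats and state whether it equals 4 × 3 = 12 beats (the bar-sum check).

1) 0.0ms=0b +666.667ms=3/2b
2) 666.667ms=3/2b +666.667ms=3/2b
3) 1333.333ms=3b +333.333ms=3/4b
4) 1666.667ms=15/4b +333.333ms=3/4b
5) 2000.0ms=9/2b +666.667ms=3/2b
6) 2666.667ms=6b +333.333ms=3/4b
7) 3000.0ms=27/4b +333.333ms=3/4b
8) 3333.333ms=15/2b +666.667ms=3/2b
9) 4000.0ms=9b +444.444ms=1b
10) 4444.444ms=10b +444.444ms=1b
11) 4888.889ms=11b +444.444ms=1b
Σ=12b of 12 (135bpm 3/8) — PASS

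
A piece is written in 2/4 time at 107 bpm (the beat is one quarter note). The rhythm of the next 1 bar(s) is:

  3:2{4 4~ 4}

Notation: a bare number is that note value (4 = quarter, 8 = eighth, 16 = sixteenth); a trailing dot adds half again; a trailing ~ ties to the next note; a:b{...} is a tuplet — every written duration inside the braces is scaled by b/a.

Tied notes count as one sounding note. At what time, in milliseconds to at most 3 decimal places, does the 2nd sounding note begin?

note 2 onset = 2/3b = 373.832ms

1. 0.0ms @ 0 + 373.832ms (2/3)
2. 373.832ms @ 2/3 + 747.664ms (4/3)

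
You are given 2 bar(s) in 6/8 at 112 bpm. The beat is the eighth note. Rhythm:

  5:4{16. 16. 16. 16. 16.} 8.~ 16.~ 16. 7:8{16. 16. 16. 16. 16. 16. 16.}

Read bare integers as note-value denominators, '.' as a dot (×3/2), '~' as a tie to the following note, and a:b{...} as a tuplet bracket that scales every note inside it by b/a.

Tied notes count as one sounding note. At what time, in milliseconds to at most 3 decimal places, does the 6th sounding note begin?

note 6 onset = 3b = 1607.143ms

1. 0.0ms @ 0 + 321.429ms (3/5)
2. 321.429ms @ 3/5 + 321.429ms (3/5)
3. 642.857ms @ 6/5 + 321.429ms (3/5)
4. 964.286ms @ 9/5 + 321.429ms (3/5)
5. 1285.714ms @ 12/5 + 321.429ms (3/5)
6. 1607.143ms @ 3 + 1607.143ms (3)
7. 3214.286ms @ 6 + 459.184ms (6/7)
8. 3673.469ms @ 48/7 + 459.184ms (6/7)
9. 4132.653ms @ 54/7 + 459.184ms (6/7)
10. 4591.837ms @ 60/7 + 459.184ms (6/7)
11. 5051.02ms @ 66/7 + 459.184ms (6/7)
12. 5510.204ms @ 72/7 + 459.184ms (6/7)
13. 5969.388ms @ 78/7 + 459.184ms (6/7)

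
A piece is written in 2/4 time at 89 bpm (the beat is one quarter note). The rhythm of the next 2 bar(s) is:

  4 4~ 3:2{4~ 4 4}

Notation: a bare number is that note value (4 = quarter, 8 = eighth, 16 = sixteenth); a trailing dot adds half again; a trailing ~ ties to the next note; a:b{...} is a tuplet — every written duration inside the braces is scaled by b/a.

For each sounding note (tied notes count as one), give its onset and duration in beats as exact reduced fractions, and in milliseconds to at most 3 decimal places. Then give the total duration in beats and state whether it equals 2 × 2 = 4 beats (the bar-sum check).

1) 0.0ms=0b +674.157ms=1b
2) 674.157ms=1b +1573.034ms=7/3b
3) 2247.191ms=10/3b +449.438ms=2/3b
Σ=4b of 4 (89bpm 2/4) — PASS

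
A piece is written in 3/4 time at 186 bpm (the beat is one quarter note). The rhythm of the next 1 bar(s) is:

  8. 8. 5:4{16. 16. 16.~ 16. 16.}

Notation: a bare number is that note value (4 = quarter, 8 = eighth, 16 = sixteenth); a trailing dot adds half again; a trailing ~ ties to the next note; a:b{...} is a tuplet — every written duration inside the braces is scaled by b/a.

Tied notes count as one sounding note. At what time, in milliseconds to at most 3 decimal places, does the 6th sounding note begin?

1. 0.0ms @ 0 + 241.935ms (3/4)
2. 241.935ms @ 3/4 + 241.935ms (3/4)
3. 483.871ms @ 3/2 + 96.774ms (3/10)
4. 580.645ms @ 9/5 + 96.774ms (3/10)
5. 677.419ms @ 21/10 + 193.548ms (3/5)
6. 870.968ms @ 27/10 + 96.774ms (3/10)

note 6 onset = 27/10b = 870.968ms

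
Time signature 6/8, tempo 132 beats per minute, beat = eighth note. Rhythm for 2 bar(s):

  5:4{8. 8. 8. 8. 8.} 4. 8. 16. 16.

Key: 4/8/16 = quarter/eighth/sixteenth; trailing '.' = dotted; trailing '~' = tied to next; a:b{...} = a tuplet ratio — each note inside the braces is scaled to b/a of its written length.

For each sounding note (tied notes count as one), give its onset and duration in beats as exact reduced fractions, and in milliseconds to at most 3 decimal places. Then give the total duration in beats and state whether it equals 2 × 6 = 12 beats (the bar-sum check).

1) 0.0ms=0b +545.455ms=6/5b
2) 545.455ms=6/5b +545.455ms=6/5b
3) 1090.909ms=12/5b +545.455ms=6/5b
4) 1636.364ms=18/5b +545.455ms=6/5b
5) 2181.818ms=24/5b +545.455ms=6/5b
6) 2727.273ms=6b +1363.636ms=3b
7) 4090.909ms=9b +681.818ms=3/2b
8) 4772.727ms=21/2b +340.909ms=3/4b
9) 5113.636ms=45/4b +340.909ms=3/4b
Σ=12b of 12 (132bpm 6/8) — PASS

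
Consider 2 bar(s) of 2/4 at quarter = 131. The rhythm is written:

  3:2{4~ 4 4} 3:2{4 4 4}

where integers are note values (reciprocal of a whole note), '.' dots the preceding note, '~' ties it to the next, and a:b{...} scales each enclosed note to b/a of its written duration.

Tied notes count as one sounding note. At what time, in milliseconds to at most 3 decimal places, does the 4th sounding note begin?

1. 0.0ms @ 0 + 610.687ms (4/3)
2. 610.687ms @ 4/3 + 305.344ms (2/3)
3. 916.031ms @ 2 + 305.344ms (2/3)
4. 1221.374ms @ 8/3 + 305.344ms (2/3)
5. 1526.718ms @ 10/3 + 305.344ms (2/3)

note 4 onset = 8/3b = 1221.374ms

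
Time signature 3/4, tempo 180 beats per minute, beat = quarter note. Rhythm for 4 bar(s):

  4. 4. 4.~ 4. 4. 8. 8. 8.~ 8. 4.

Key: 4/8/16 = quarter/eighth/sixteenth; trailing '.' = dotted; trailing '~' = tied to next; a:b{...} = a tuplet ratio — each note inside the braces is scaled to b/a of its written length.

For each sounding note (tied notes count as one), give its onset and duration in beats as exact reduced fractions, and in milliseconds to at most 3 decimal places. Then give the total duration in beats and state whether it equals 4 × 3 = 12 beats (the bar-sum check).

1) 0.0ms=0b +500.0ms=3/2b
2) 500.0ms=3/2b +500.0ms=3/2b
3) 1000.0ms=3b +1000.0ms=3b
4) 2000.0ms=6b +500.0ms=3/2b
5) 2500.0ms=15/2b +250.0ms=3/4b
6) 2750.0ms=33/4b +250.0ms=3/4b
7) 3000.0ms=9b +500.0ms=3/2b
8) 3500.0ms=21/2b +500.0ms=3/2b
Σ=12b of 12 (180bpm 3/4) — PASS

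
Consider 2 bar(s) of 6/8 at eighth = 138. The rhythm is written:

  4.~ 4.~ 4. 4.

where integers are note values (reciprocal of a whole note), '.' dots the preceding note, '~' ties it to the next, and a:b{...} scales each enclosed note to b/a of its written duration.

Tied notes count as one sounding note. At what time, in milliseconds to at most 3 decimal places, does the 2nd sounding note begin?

note 2 onset = 9b = 3913.043ms

1. 0.0ms @ 0 + 3913.043ms (9)
2. 3913.043ms @ 9 + 1304.348ms (3)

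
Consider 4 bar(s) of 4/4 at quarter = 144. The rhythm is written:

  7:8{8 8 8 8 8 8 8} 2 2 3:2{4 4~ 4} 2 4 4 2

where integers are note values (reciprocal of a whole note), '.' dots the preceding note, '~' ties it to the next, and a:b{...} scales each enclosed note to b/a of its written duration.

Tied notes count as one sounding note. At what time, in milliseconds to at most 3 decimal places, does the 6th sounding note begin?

note 6 onset = 20/7b = 1190.476ms

1. 0.0ms @ 0 + 238.095ms (4/7)
2. 238.095ms @ 4/7 + 238.095ms (4/7)
3. 476.19ms @ 8/7 + 238.095ms (4/7)
4. 714.286ms @ 12/7 + 238.095ms (4/7)
5. 952.381ms @ 16/7 + 238.095ms (4/7)
6. 1190.476ms @ 20/7 + 238.095ms (4/7)
7. 1428.571ms @ 24/7 + 238.095ms (4/7)
8. 1666.667ms @ 4 + 833.333ms (2)
9. 2500.0ms @ 6 + 833.333ms (2)
10. 3333.333ms @ 8 + 277.778ms (2/3)
11. 3611.111ms @ 26/3 + 555.556ms (4/3)
12. 4166.667ms @ 10 + 833.333ms (2)
13. 5000.0ms @ 12 + 416.667ms (1)
14. 5416.667ms @ 13 + 416.667ms (1)
15. 5833.333ms @ 14 + 833.333ms (2)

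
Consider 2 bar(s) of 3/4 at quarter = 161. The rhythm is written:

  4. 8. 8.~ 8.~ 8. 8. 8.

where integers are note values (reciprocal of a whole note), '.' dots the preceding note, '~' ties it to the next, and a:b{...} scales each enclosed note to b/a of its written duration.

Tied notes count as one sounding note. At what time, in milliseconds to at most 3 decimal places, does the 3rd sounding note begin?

note 3 onset = 9/4b = 838.509ms

1. 0.0ms @ 0 + 559.006ms (3/2)
2. 559.006ms @ 3/2 + 279.503ms (3/4)
3. 838.509ms @ 9/4 + 838.509ms (9/4)
4. 1677.019ms @ 9/2 + 279.503ms (3/4)
5. 1956.522ms @ 21/4 + 279.503ms (3/4)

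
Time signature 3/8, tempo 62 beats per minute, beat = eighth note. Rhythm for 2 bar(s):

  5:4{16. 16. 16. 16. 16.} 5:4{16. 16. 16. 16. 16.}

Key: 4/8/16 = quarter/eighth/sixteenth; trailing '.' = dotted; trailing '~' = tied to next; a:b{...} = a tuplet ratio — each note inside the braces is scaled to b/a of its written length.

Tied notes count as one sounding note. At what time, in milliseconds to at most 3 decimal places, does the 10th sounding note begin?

note 10 onset = 27/5b = 5225.806ms

1. 0.0ms @ 0 + 580.645ms (3/5)
2. 580.645ms @ 3/5 + 580.645ms (3/5)
3. 1161.29ms @ 6/5 + 580.645ms (3/5)
4. 1741.935ms @ 9/5 + 580.645ms (3/5)
5. 2322.581ms @ 12/5 + 580.645ms (3/5)
6. 2903.226ms @ 3 + 580.645ms (3/5)
7. 3483.871ms @ 18/5 + 580.645ms (3/5)
8. 4064.516ms @ 21/5 + 580.645ms (3/5)
9. 4645.161ms @ 24/5 + 580.645ms (3/5)
10. 5225.806ms @ 27/5 + 580.645ms (3/5)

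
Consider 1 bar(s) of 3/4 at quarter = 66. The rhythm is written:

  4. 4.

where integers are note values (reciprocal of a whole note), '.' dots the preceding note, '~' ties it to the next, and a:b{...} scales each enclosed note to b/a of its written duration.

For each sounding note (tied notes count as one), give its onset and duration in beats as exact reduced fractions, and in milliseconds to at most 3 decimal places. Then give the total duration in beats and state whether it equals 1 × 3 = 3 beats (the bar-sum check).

1) 0.0ms=0b +1363.636ms=3/2b
2) 1363.636ms=3/2b +1363.636ms=3/2b
Σ=3b of 3 (66bpm 3/4) — PASS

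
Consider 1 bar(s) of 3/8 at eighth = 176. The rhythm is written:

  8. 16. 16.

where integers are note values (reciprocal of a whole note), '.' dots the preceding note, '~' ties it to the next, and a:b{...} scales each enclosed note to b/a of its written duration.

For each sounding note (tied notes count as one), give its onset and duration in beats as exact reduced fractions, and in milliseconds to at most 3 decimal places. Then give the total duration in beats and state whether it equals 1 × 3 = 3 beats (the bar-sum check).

1) 0.0ms=0b +511.364ms=3/2b
2) 511.364ms=3/2b +255.682ms=3/4b
3) 767.045ms=9/4b +255.682ms=3/4b
Σ=3b of 3 (176bpm 3/8) — PASS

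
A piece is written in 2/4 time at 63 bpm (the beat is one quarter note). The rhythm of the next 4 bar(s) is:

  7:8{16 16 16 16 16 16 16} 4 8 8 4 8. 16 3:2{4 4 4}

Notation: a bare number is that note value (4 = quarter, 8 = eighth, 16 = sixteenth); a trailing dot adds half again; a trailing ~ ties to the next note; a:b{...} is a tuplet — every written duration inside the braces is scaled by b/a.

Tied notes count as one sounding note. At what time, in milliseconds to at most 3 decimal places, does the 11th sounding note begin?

1. 0.0ms @ 0 + 272.109ms (2/7)
2. 272.109ms @ 2/7 + 272.109ms (2/7)
3. 544.218ms @ 4/7 + 272.109ms (2/7)
4. 816.327ms @ 6/7 + 272.109ms (2/7)
5. 1088.435ms @ 8/7 + 272.109ms (2/7)
6. 1360.544ms @ 10/7 + 272.109ms (2/7)
7. 1632.653ms @ 12/7 + 272.109ms (2/7)
8. 1904.762ms @ 2 + 952.381ms (1)
9. 2857.143ms @ 3 + 476.19ms (1/2)
10. 3333.333ms @ 7/2 + 476.19ms (1/2)
11. 3809.524ms @ 4 + 952.381ms (1)
12. 4761.905ms @ 5 + 714.286ms (3/4)
13. 5476.19ms @ 23/4 + 238.095ms (1/4)
14. 5714.286ms @ 6 + 634.921ms (2/3)
15. 6349.206ms @ 20/3 + 634.921ms (2/3)
16. 6984.127ms @ 22/3 + 634.921ms (2/3)

note 11 onset = 4b = 3809.524ms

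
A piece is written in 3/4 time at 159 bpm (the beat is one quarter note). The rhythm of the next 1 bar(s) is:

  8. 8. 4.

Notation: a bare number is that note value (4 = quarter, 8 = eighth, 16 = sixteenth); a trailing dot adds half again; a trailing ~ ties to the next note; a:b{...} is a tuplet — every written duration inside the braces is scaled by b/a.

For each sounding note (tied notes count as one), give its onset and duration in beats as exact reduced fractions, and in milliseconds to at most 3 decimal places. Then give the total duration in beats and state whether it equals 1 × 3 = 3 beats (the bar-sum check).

1) 0.0ms=0b +283.019ms=3/4b
2) 283.019ms=3/4b +283.019ms=3/4b
3) 566.038ms=3/2b +566.038ms=3/2b
Σ=3b of 3 (159bpm 3/4) — PASS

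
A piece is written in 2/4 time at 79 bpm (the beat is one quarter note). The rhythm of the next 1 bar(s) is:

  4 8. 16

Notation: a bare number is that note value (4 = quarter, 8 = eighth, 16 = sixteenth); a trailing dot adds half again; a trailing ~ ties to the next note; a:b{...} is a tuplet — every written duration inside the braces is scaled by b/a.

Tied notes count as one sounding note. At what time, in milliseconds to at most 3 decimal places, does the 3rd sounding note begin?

1. 0.0ms @ 0 + 759.494ms (1)
2. 759.494ms @ 1 + 569.62ms (3/4)
3. 1329.114ms @ 7/4 + 189.873ms (1/4)

note 3 onset = 7/4b = 1329.114ms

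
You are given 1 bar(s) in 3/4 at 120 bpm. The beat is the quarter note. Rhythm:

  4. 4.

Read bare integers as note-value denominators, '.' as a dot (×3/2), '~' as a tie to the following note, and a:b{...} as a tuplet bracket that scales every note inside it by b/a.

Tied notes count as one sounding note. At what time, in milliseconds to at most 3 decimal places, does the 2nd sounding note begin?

note 2 onset = 3/2b = 750.0ms

1. 0.0ms @ 0 + 750.0ms (3/2)
2. 750.0ms @ 3/2 + 750.0ms (3/2)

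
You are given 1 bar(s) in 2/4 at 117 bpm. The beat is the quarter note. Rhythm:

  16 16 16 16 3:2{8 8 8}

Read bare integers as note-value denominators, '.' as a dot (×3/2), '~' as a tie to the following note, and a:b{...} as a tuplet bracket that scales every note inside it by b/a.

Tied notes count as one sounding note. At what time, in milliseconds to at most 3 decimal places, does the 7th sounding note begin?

note 7 onset = 5/3b = 854.701ms

1. 0.0ms @ 0 + 128.205ms (1/4)
2. 128.205ms @ 1/4 + 128.205ms (1/4)
3. 256.41ms @ 1/2 + 128.205ms (1/4)
4. 384.615ms @ 3/4 + 128.205ms (1/4)
5. 512.821ms @ 1 + 170.94ms (1/3)
6. 683.761ms @ 4/3 + 170.94ms (1/3)
7. 854.701ms @ 5/3 + 170.94ms (1/3)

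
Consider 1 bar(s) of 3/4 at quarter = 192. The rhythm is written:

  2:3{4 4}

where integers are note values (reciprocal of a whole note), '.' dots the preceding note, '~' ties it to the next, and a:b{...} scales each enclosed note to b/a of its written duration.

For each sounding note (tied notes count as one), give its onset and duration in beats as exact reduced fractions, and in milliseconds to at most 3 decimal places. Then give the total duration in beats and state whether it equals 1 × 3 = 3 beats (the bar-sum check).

1) 0.0ms=0b +468.75ms=3/2b
2) 468.75ms=3/2b +468.75ms=3/2b
Σ=3b of 3 (192bpm 3/4) — PASS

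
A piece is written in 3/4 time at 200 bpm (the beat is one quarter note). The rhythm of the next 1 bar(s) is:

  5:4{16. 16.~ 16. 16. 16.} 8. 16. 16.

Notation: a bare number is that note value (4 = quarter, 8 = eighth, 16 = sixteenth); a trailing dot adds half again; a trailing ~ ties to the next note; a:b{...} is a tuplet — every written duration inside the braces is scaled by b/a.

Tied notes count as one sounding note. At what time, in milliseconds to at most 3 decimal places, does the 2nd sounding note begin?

note 2 onset = 3/10b = 90.0ms

1. 0.0ms @ 0 + 90.0ms (3/10)
2. 90.0ms @ 3/10 + 180.0ms (3/5)
3. 270.0ms @ 9/10 + 90.0ms (3/10)
4. 360.0ms @ 6/5 + 90.0ms (3/10)
5. 450.0ms @ 3/2 + 225.0ms (3/4)
6. 675.0ms @ 9/4 + 112.5ms (3/8)
7. 787.5ms @ 21/8 + 112.5ms (3/8)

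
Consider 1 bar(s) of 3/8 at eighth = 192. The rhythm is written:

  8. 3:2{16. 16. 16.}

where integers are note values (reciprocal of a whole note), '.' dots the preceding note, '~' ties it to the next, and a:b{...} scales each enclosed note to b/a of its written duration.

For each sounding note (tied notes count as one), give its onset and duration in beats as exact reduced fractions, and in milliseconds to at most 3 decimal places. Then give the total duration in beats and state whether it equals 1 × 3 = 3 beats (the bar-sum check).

1) 0.0ms=0b +468.75ms=3/2b
2) 468.75ms=3/2b +156.25ms=1/2b
3) 625.0ms=2b +156.25ms=1/2b
4) 781.25ms=5/2b +156.25ms=1/2b
Σ=3b of 3 (192bpm 3/8) — PASS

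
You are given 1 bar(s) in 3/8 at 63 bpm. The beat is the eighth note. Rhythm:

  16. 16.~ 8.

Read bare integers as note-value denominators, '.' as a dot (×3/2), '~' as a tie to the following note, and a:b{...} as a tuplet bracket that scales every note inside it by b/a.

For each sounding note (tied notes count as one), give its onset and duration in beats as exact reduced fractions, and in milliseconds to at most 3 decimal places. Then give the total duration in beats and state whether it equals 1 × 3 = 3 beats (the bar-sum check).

1) 0.0ms=0b +714.286ms=3/4b
2) 714.286ms=3/4b +2142.857ms=9/4b
Σ=3b of 3 (63bpm 3/8) — PASS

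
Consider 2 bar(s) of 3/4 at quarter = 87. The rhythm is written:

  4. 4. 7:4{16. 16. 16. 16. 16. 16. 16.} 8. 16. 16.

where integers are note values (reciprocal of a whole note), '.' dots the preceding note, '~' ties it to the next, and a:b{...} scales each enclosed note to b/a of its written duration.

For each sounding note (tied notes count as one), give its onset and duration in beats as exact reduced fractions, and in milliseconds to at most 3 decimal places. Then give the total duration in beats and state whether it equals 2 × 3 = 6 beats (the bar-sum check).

1) 0.0ms=0b +1034.483ms=3/2b
2) 1034.483ms=3/2b +1034.483ms=3/2b
3) 2068.966ms=3b +147.783ms=3/14b
4) 2216.749ms=45/14b +147.783ms=3/14b
5) 2364.532ms=24/7b +147.783ms=3/14b
6) 2512.315ms=51/14b +147.783ms=3/14b
7) 2660.099ms=27/7b +147.783ms=3/14b
8) 2807.882ms=57/14b +147.783ms=3/14b
9) 2955.665ms=30/7b +147.783ms=3/14b
10) 3103.448ms=9/2b +517.241ms=3/4b
11) 3620.69ms=21/4b +258.621ms=3/8b
12) 3879.31ms=45/8b +258.621ms=3/8b
Σ=6b of 6 (87bpm 3/4) — PASS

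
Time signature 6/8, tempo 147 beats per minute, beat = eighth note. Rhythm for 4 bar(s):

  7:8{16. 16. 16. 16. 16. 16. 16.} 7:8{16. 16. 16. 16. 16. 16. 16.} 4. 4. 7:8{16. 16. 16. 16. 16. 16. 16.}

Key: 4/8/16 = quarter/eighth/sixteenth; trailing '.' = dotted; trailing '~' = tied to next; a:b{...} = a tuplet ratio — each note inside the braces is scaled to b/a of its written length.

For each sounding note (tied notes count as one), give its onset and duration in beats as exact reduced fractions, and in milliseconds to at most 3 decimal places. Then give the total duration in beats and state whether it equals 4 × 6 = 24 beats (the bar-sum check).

1) 0.0ms=0b +349.854ms=6/7b
2) 349.854ms=6/7b +349.854ms=6/7b
3) 699.708ms=12/7b +349.854ms=6/7b
4) 1049.563ms=18/7b +349.854ms=6/7b
5) 1399.417ms=24/7b +349.854ms=6/7b
6) 1749.271ms=30/7b +349.854ms=6/7b
7) 2099.125ms=36/7b +349.854ms=6/7b
8) 2448.98ms=6b +349.854ms=6/7b
9) 2798.834ms=48/7b +349.854ms=6/7b
10) 3148.688ms=54/7b +349.854ms=6/7b
11) 3498.542ms=60/7b +349.854ms=6/7b
12) 3848.397ms=66/7b +349.854ms=6/7b
13) 4198.251ms=72/7b +349.854ms=6/7b
14) 4548.105ms=78/7b +349.854ms=6/7b
15) 4897.959ms=12b +1224.49ms=3b
16) 6122.449ms=15b +1224.49ms=3b
17) 7346.939ms=18b +349.854ms=6/7b
18) 7696.793ms=132/7b +349.854ms=6/7b
19) 8046.647ms=138/7b +349.854ms=6/7b
20) 8396.501ms=144/7b +349.854ms=6/7b
21) 8746.356ms=150/7b +349.854ms=6/7b
22) 9096.21ms=156/7b +349.854ms=6/7b
23) 9446.064ms=162/7b +349.854ms=6/7b
Σ=24b of 24 (147bpm 6/8) — PASS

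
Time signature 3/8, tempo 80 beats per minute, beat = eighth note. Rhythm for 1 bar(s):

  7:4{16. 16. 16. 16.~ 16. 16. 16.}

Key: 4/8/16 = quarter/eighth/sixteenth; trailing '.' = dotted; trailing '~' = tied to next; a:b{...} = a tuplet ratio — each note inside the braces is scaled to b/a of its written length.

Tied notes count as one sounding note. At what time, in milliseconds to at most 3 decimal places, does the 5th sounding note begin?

1. 0.0ms @ 0 + 321.429ms (3/7)
2. 321.429ms @ 3/7 + 321.429ms (3/7)
3. 642.857ms @ 6/7 + 321.429ms (3/7)
4. 964.286ms @ 9/7 + 642.857ms (6/7)
5. 1607.143ms @ 15/7 + 321.429ms (3/7)
6. 1928.571ms @ 18/7 + 321.429ms (3/7)

note 5 onset = 15/7b = 1607.143ms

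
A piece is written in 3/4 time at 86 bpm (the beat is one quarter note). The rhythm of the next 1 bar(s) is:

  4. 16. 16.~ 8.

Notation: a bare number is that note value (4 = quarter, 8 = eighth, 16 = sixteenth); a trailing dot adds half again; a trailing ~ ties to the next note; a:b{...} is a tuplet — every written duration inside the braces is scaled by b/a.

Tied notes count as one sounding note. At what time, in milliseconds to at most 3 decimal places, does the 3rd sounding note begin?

note 3 onset = 15/8b = 1308.14ms

1. 0.0ms @ 0 + 1046.512ms (3/2)
2. 1046.512ms @ 3/2 + 261.628ms (3/8)
3. 1308.14ms @ 15/8 + 784.884ms (9/8)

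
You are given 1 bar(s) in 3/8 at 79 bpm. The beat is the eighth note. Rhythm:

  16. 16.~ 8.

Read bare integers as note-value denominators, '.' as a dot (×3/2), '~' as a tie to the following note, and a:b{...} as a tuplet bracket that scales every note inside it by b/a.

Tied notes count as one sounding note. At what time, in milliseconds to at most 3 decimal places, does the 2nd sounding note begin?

note 2 onset = 3/4b = 569.62ms

1. 0.0ms @ 0 + 569.62ms (3/4)
2. 569.62ms @ 3/4 + 1708.861ms (9/4)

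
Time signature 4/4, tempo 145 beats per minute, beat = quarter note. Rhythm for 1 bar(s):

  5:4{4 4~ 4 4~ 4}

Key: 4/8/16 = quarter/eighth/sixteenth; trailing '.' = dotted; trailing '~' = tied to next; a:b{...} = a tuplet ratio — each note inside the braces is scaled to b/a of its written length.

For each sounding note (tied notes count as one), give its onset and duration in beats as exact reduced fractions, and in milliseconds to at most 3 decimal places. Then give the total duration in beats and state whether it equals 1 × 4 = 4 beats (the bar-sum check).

1) 0.0ms=0b +331.034ms=4/5b
2) 331.034ms=4/5b +662.069ms=8/5b
3) 993.103ms=12/5b +662.069ms=8/5b
Σ=4b of 4 (145bpm 4/4) — PASS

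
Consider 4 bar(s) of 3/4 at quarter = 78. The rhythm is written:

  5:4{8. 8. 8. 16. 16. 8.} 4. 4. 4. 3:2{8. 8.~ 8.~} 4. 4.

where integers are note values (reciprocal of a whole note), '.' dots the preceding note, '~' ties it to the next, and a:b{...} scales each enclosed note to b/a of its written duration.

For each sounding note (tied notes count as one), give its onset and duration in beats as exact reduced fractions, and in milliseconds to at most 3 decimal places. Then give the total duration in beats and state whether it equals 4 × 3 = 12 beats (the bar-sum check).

1) 0.0ms=0b +461.538ms=3/5b
2) 461.538ms=3/5b +461.538ms=3/5b
3) 923.077ms=6/5b +461.538ms=3/5b
4) 1384.615ms=9/5b +230.769ms=3/10b
5) 1615.385ms=21/10b +230.769ms=3/10b
6) 1846.154ms=12/5b +461.538ms=3/5b
7) 2307.692ms=3b +1153.846ms=3/2b
8) 3461.538ms=9/2b +1153.846ms=3/2b
9) 4615.385ms=6b +1153.846ms=3/2b
10) 5769.231ms=15/2b +384.615ms=1/2b
11) 6153.846ms=8b +1923.077ms=5/2b
12) 8076.923ms=21/2b +1153.846ms=3/2b
Σ=12b of 12 (78bpm 3/4) — PASS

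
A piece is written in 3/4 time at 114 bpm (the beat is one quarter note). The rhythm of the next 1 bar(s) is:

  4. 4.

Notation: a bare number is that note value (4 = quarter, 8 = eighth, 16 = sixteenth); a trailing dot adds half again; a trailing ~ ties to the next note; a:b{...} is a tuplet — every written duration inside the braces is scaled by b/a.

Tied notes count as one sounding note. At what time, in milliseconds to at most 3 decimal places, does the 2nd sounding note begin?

note 2 onset = 3/2b = 789.474ms

1. 0.0ms @ 0 + 789.474ms (3/2)
2. 789.474ms @ 3/2 + 789.474ms (3/2)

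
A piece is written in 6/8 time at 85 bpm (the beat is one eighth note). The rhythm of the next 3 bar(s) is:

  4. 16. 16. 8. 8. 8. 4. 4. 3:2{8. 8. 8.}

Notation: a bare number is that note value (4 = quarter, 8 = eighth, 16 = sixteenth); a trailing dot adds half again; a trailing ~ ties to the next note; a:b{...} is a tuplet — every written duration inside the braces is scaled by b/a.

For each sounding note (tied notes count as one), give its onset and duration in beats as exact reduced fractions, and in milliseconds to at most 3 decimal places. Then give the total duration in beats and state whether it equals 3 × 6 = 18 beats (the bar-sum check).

1) 0.0ms=0b +2117.647ms=3b
2) 2117.647ms=3b +529.412ms=3/4b
3) 2647.059ms=15/4b +529.412ms=3/4b
4) 3176.471ms=9/2b +1058.824ms=3/2b
5) 4235.294ms=6b +1058.824ms=3/2b
6) 5294.118ms=15/2b +1058.824ms=3/2b
7) 6352.941ms=9b +2117.647ms=3b
8) 8470.588ms=12b +2117.647ms=3b
9) 10588.235ms=15b +705.882ms=1b
10) 11294.118ms=16b +705.882ms=1b
11) 12000.0ms=17b +705.882ms=1b
Σ=18b of 18 (85bpm 6/8) — PASS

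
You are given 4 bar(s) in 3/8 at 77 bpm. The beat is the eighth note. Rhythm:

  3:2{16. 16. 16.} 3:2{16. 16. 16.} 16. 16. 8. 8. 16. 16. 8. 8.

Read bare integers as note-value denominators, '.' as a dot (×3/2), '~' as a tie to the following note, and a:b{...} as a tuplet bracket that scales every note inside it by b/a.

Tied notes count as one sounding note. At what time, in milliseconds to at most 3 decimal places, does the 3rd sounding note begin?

1. 0.0ms @ 0 + 389.61ms (1/2)
2. 389.61ms @ 1/2 + 389.61ms (1/2)
3. 779.221ms @ 1 + 389.61ms (1/2)
4. 1168.831ms @ 3/2 + 389.61ms (1/2)
5. 1558.442ms @ 2 + 389.61ms (1/2)
6. 1948.052ms @ 5/2 + 389.61ms (1/2)
7. 2337.662ms @ 3 + 584.416ms (3/4)
8. 2922.078ms @ 15/4 + 584.416ms (3/4)
9. 3506.494ms @ 9/2 + 1168.831ms (3/2)
10. 4675.325ms @ 6 + 1168.831ms (3/2)
11. 5844.156ms @ 15/2 + 584.416ms (3/4)
12. 6428.571ms @ 33/4 + 584.416ms (3/4)
13. 7012.987ms @ 9 + 1168.831ms (3/2)
14. 8181.818ms @ 21/2 + 1168.831ms (3/2)

note 3 onset = 1b = 779.221ms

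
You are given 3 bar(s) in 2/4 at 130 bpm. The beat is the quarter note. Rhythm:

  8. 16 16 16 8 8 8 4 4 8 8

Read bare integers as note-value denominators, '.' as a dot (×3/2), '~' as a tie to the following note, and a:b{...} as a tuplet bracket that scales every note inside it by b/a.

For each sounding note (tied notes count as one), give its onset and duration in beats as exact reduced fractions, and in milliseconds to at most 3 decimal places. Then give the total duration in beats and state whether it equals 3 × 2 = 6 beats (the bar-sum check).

1) 0.0ms=0b +346.154ms=3/4b
2) 346.154ms=3/4b +115.385ms=1/4b
3) 461.538ms=1b +115.385ms=1/4b
4) 576.923ms=5/4b +115.385ms=1/4b
5) 692.308ms=3/2b +230.769ms=1/2b
6) 923.077ms=2b +230.769ms=1/2b
7) 1153.846ms=5/2b +230.769ms=1/2b
8) 1384.615ms=3b +461.538ms=1b
9) 1846.154ms=4b +461.538ms=1b
10) 2307.692ms=5b +230.769ms=1/2b
11) 2538.462ms=11/2b +230.769ms=1/2b
Σ=6b of 6 (130bpm 2/4) — PASS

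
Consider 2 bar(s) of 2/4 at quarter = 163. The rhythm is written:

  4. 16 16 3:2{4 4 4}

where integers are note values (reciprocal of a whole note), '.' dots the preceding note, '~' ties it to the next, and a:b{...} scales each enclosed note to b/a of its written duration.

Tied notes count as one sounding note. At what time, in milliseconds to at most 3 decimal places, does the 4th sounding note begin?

note 4 onset = 2b = 736.196ms

1. 0.0ms @ 0 + 552.147ms (3/2)
2. 552.147ms @ 3/2 + 92.025ms (1/4)
3. 644.172ms @ 7/4 + 92.025ms (1/4)
4. 736.196ms @ 2 + 245.399ms (2/3)
5. 981.595ms @ 8/3 + 245.399ms (2/3)
6. 1226.994ms @ 10/3 + 245.399ms (2/3)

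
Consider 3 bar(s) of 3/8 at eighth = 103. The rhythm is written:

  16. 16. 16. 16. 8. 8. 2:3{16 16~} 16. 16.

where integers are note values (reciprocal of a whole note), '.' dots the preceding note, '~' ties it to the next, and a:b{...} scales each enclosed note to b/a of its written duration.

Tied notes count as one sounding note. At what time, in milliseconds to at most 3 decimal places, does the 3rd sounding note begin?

1. 0.0ms @ 0 + 436.893ms (3/4)
2. 436.893ms @ 3/4 + 436.893ms (3/4)
3. 873.786ms @ 3/2 + 436.893ms (3/4)
4. 1310.68ms @ 9/4 + 436.893ms (3/4)
5. 1747.573ms @ 3 + 873.786ms (3/2)
6. 2621.359ms @ 9/2 + 873.786ms (3/2)
7. 3495.146ms @ 6 + 436.893ms (3/4)
8. 3932.039ms @ 27/4 + 873.786ms (3/2)
9. 4805.825ms @ 33/4 + 436.893ms (3/4)

note 3 onset = 3/2b = 873.786ms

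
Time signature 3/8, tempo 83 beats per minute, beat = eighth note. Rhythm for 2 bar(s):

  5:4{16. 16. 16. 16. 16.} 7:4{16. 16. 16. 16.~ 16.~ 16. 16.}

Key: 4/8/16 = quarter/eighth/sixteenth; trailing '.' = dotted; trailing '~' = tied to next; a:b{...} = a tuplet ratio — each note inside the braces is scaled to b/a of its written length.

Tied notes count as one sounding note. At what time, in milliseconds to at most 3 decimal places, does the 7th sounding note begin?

1. 0.0ms @ 0 + 433.735ms (3/5)
2. 433.735ms @ 3/5 + 433.735ms (3/5)
3. 867.47ms @ 6/5 + 433.735ms (3/5)
4. 1301.205ms @ 9/5 + 433.735ms (3/5)
5. 1734.94ms @ 12/5 + 433.735ms (3/5)
6. 2168.675ms @ 3 + 309.811ms (3/7)
7. 2478.485ms @ 24/7 + 309.811ms (3/7)
8. 2788.296ms @ 27/7 + 309.811ms (3/7)
9. 3098.107ms @ 30/7 + 929.432ms (9/7)
10. 4027.539ms @ 39/7 + 309.811ms (3/7)

note 7 onset = 24/7b = 2478.485ms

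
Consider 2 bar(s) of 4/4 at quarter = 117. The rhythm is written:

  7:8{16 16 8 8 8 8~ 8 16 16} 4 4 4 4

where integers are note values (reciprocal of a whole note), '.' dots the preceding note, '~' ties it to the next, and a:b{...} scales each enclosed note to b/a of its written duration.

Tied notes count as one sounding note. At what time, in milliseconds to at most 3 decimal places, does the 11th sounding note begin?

note 11 onset = 6b = 3076.923ms

1. 0.0ms @ 0 + 146.52ms (2/7)
2. 146.52ms @ 2/7 + 146.52ms (2/7)
3. 293.04ms @ 4/7 + 293.04ms (4/7)
4. 586.081ms @ 8/7 + 293.04ms (4/7)
5. 879.121ms @ 12/7 + 293.04ms (4/7)
6. 1172.161ms @ 16/7 + 586.081ms (8/7)
7. 1758.242ms @ 24/7 + 146.52ms (2/7)
8. 1904.762ms @ 26/7 + 146.52ms (2/7)
9. 2051.282ms @ 4 + 512.821ms (1)
10. 2564.103ms @ 5 + 512.821ms (1)
11. 3076.923ms @ 6 + 512.821ms (1)
12. 3589.744ms @ 7 + 512.821ms (1)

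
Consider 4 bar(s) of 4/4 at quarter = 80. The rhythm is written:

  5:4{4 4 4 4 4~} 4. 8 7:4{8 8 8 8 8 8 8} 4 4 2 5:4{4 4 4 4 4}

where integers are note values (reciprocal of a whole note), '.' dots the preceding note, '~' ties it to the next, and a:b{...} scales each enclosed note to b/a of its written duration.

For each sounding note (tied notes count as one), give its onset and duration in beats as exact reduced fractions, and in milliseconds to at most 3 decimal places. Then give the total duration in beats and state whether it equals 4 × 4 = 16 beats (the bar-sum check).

1) 0.0ms=0b +600.0ms=4/5b
2) 600.0ms=4/5b +600.0ms=4/5b
3) 1200.0ms=8/5b +600.0ms=4/5b
4) 1800.0ms=12/5b +600.0ms=4/5b
5) 2400.0ms=16/5b +1725.0ms=23/10b
6) 4125.0ms=11/2b +375.0ms=1/2b
7) 4500.0ms=6b +214.286ms=2/7b
8) 4714.286ms=44/7b +214.286ms=2/7b
9) 4928.571ms=46/7b +214.286ms=2/7b
10) 5142.857ms=48/7b +214.286ms=2/7b
11) 5357.143ms=50/7b +214.286ms=2/7b
12) 5571.429ms=52/7b +214.286ms=2/7b
13) 5785.714ms=54/7b +214.286ms=2/7b
14) 6000.0ms=8b +750.0ms=1b
15) 6750.0ms=9b +750.0ms=1b
16) 7500.0ms=10b +1500.0ms=2b
17) 9000.0ms=12b +600.0ms=4/5b
18) 9600.0ms=64/5b +600.0ms=4/5b
19) 10200.0ms=68/5b +600.0ms=4/5b
20) 10800.0ms=72/5b +600.0ms=4/5b
21) 11400.0ms=76/5b +600.0ms=4/5b
Σ=16b of 16 (80bpm 4/4) — PASS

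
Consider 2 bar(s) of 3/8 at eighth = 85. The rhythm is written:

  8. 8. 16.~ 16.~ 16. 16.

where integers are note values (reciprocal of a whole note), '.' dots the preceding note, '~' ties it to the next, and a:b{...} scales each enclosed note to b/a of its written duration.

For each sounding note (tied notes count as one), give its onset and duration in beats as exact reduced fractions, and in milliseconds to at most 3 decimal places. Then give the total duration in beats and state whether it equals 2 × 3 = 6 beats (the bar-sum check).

1) 0.0ms=0b +1058.824ms=3/2b
2) 1058.824ms=3/2b +1058.824ms=3/2b
3) 2117.647ms=3b +1588.235ms=9/4b
4) 3705.882ms=21/4b +529.412ms=3/4b
Σ=6b of 6 (85bpm 3/8) — PASS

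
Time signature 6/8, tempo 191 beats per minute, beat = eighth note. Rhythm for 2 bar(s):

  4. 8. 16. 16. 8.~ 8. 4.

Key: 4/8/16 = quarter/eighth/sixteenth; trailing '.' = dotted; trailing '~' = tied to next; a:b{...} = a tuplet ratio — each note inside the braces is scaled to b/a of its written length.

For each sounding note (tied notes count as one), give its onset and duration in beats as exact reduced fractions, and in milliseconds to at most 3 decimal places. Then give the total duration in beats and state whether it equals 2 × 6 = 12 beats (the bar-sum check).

1) 0.0ms=0b +942.408ms=3b
2) 942.408ms=3b +471.204ms=3/2b
3) 1413.613ms=9/2b +235.602ms=3/4b
4) 1649.215ms=21/4b +235.602ms=3/4b
5) 1884.817ms=6b +942.408ms=3b
6) 2827.225ms=9b +942.408ms=3b
Σ=12b of 12 (191bpm 6/8) — PASS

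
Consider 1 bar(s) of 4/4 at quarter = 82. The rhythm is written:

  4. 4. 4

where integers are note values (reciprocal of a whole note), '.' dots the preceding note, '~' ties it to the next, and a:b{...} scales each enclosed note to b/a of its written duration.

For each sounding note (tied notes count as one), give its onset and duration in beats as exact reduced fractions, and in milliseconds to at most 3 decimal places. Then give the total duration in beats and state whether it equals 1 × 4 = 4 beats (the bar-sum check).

1) 0.0ms=0b +1097.561ms=3/2b
2) 1097.561ms=3/2b +1097.561ms=3/2b
3) 2195.122ms=3b +731.707ms=1b
Σ=4b of 4 (82bpm 4/4) — PASS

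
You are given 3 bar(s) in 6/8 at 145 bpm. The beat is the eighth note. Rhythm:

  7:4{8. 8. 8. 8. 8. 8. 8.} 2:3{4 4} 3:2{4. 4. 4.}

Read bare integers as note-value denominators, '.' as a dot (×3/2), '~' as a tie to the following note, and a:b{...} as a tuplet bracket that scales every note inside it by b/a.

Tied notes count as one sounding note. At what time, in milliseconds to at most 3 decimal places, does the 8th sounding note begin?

1. 0.0ms @ 0 + 354.68ms (6/7)
2. 354.68ms @ 6/7 + 354.68ms (6/7)
3. 709.36ms @ 12/7 + 354.68ms (6/7)
4. 1064.039ms @ 18/7 + 354.68ms (6/7)
5. 1418.719ms @ 24/7 + 354.68ms (6/7)
6. 1773.399ms @ 30/7 + 354.68ms (6/7)
7. 2128.079ms @ 36/7 + 354.68ms (6/7)
8. 2482.759ms @ 6 + 1241.379ms (3)
9. 3724.138ms @ 9 + 1241.379ms (3)
10. 4965.517ms @ 12 + 827.586ms (2)
11. 5793.103ms @ 14 + 827.586ms (2)
12. 6620.69ms @ 16 + 827.586ms (2)

note 8 onset = 6b = 2482.759ms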